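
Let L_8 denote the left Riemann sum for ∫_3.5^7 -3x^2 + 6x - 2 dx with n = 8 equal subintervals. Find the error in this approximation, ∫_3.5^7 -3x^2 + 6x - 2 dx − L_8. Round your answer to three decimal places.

Exact integral: ∫_3.5^7 f(x) dx = -196.875.
L_8 ≈ -177.68652.
Error ≈ -196.875 − (-177.68652) ≈ -19.188.

-19.188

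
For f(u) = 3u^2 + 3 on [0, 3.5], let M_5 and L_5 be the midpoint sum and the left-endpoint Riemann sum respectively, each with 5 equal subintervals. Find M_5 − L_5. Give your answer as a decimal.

M_5 = 52.94625.
L_5 = 41.37.
M_5 − L_5 = 11.57625.

11.57625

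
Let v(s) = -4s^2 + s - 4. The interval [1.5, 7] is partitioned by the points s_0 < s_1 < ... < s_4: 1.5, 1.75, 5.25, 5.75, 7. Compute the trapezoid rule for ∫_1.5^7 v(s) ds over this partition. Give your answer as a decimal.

-481.4375

Subinterval widths: 0.25, 3.5, 0.5, 1.25.
v(1.5) = -11.5, v(1.75) = -14.5, v(5.25) = -109, v(5.75) = -130.5, v(7) = -193.
On each subinterval the trapezoid contributes (Δs_i/2)·[v(s_{i-1}) + v(s_i)].
Sum = -481.4375.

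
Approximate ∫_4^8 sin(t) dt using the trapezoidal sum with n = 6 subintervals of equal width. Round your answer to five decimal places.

Δt = (8 − 4)/6 = 2/3.
f(4) ≈ -0.75680, f(14/3) ≈ -0.99895, f(16/3) ≈ -0.81333, f(6) ≈ -0.27942, f(20/3) ≈ 0.37415, f(22/3) ≈ 0.86750, f(8) ≈ 0.98936.
T_6 = (Δt/2)·[f(t_0) + 2f(t_1) + ... + 2f(t_{5}) + f(t_6)].
Sum ≈ -0.48918.

-0.48918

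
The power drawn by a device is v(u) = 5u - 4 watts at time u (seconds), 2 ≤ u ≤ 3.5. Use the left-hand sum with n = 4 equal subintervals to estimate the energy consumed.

13.21875

Δu = (3.5 − 2)/4 = 0.375.
Left endpoints: 2, 2.375, 2.75, 3.125.
v(2) = 6, v(2.375) = 7.875, v(2.75) = 9.75, v(3.125) = 11.625.
Sum = Δu · [v(2) + v(2.375) + v(2.75) + v(3.125)].
Sum = 13.21875.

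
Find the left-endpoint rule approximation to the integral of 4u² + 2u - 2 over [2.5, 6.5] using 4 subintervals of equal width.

300

Δu = (6.5 − 2.5)/4 = 1.
Left endpoints: 2.5, 3.5, 4.5, 5.5.
f(2.5) = 28, f(3.5) = 54, f(4.5) = 88, f(5.5) = 130.
Sum = Δu · [f(2.5) + f(3.5) + f(4.5) + f(5.5)].
Sum = 300.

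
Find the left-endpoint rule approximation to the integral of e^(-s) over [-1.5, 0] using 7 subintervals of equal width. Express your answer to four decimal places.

Δs = (0 − (-1.5))/7 = 3/14.
Left endpoints: -1.5, -9/7, -15/14, -6/7, -9/14, -3/7, -3/14.
f(-1.5) ≈ 4.4817, f(-9/7) ≈ 3.6173, f(-15/14) ≈ 2.9195, f(-6/7) ≈ 2.3564, f(-9/14) ≈ 1.9019, f(-3/7) ≈ 1.5351, f(-3/14) ≈ 1.2390.
Sum = Δs · [f(-1.5) + f(-9/7) + f(-15/14) + ...].
Sum ≈ 3.8680.

3.8680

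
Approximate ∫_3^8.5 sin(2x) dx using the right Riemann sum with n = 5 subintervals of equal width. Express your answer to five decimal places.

-0.02928

Δx = (8.5 − 3)/5 = 1.1.
Right endpoints: 4.1, 5.2, 6.3, 7.4, 8.5.
f(4.1) ≈ 0.94073, f(5.2) ≈ -0.82783, f(6.3) ≈ 0.03362, f(7.4) ≈ 0.78825, f(8.5) ≈ -0.96140.
Sum = Δx · [f(4.1) + f(5.2) + f(6.3) + f(7.4) + f(8.5)].
Sum ≈ -0.02928.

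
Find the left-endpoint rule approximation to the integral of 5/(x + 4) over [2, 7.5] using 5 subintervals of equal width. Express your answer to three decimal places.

Δx = (7.5 − 2)/5 = 1.1.
Left endpoints: 2, 3.1, 4.2, 5.3, 6.4.
f(2) = 5/6, f(3.1) = 50/71, f(4.2) = 25/41, f(5.3) = 50/93, f(6.4) = 25/52.
Sum = Δx · [f(2) + f(3.1) + f(4.2) + f(5.3) + f(6.4)].
Sum ≈ 3.482.

3.482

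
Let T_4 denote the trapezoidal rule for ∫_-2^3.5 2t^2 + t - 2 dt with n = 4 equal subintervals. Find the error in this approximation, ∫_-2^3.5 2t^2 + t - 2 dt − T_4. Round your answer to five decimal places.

-3.46615

Exact integral: ∫_-2^3.5 f(t) dt ≈ 27.0416667.
T_4 = 30.5078125.
Error ≈ 27.0416667 − 30.5078125 ≈ -3.46615.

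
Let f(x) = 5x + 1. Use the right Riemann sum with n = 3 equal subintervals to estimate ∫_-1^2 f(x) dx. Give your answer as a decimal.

18

Δx = (2 − (-1))/3 = 1.
Right endpoints: 0, 1, 2.
f(0) = 1, f(1) = 6, f(2) = 11.
Sum = Δx · [f(0) + f(1) + f(2)].
Sum = 18.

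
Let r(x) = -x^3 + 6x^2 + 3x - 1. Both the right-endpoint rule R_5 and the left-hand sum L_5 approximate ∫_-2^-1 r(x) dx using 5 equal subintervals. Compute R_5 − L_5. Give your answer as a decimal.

-4.4

R_5 = 10.12.
L_5 = 14.52.
R_5 − L_5 = -4.4.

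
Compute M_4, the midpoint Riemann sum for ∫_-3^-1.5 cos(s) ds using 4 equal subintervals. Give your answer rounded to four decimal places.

-0.8614

Δs = (-1.5 − (-3))/4 = 0.375.
Midpoints: -2.8125, -2.4375, -2.0625, -1.6875.
f(-2.8125) ≈ -0.9463, f(-2.4375) ≈ -0.7622, f(-2.0625) ≈ -0.4721, f(-1.6875) ≈ -0.1164.
Sum = Δs · [f(-2.8125) + f(-2.4375) + f(-2.0625) + f(-1.6875)].
Sum ≈ -0.8614.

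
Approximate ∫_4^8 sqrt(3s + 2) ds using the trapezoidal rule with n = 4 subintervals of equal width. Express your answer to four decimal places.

17.8114

Δs = (8 − 4)/4 = 1.
f(4) ≈ 3.7417, f(5) ≈ 4.1231, f(6) ≈ 4.4721, f(7) ≈ 4.7958, f(8) ≈ 5.0990.
T_4 = (Δs/2)·[f(s_0) + 2f(s_1) + 2f(s_2) + 2f(s_3) + f(s_4)].
Sum ≈ 17.8114.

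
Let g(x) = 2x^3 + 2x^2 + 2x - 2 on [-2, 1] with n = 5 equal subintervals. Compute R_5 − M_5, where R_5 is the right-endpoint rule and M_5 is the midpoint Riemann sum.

5.13

R_5 = -5.28.
M_5 = -10.41.
R_5 − M_5 = 5.13.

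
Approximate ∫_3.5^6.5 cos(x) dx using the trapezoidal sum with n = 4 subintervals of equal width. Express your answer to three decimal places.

0.539

Δx = (6.5 − 3.5)/4 = 0.75.
f(3.5) ≈ -0.936, f(4.25) ≈ -0.446, f(5) ≈ 0.284, f(5.75) ≈ 0.861, f(6.5) ≈ 0.977.
T_4 = (Δx/2)·[f(x_0) + 2f(x_1) + 2f(x_2) + 2f(x_3) + f(x_4)].
Sum ≈ 0.539.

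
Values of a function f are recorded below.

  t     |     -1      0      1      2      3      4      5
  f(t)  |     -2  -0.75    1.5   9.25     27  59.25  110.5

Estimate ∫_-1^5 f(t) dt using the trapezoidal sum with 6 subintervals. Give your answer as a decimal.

150.5

Δt = 1.
T_6 = (1/2)·[(-2) + 2·(-0.75) + 2·1.5 + 2·9.25 + 2·27 + 2·59.25 + 110.5] = 150.5.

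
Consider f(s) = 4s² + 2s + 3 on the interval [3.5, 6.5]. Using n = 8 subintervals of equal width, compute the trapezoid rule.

348.28125

Δs = (6.5 − 3.5)/8 = 0.375.
f(3.5) = 59, f(3.875) = 70.8125, f(4.25) = 83.75, f(4.625) = 97.8125, f(5) = 113, f(5.375) = 129.3125, f(5.75) = 146.75, f(6.125) = 165.3125, f(6.5) = 185.
T_8 = (Δs/2)·[f(s_0) + 2f(s_1) + ... + 2f(s_{7}) + f(s_8)].
Sum = 348.28125.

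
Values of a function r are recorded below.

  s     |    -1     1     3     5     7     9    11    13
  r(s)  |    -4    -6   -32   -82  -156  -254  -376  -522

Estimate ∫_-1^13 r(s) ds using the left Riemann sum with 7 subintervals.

-1820

Δs = 2.
Sum = 2·[(-4) + (-6) + (-32) + (-82) + (-156) + (-254) + (-376)] = -1820.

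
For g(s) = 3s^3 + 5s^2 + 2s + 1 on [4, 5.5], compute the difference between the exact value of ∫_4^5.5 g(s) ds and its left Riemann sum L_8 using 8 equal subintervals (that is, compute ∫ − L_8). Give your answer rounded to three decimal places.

35.334

Exact integral: ∫_4^5.5 g(s) ds = 680.671875.
L_8 ≈ 645.33765.
Error ≈ 680.671875 − 645.33765 ≈ 35.334.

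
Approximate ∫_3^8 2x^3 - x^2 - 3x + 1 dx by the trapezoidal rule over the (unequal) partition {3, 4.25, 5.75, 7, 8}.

Subinterval widths: 1.25, 1.5, 1.25, 1.
f(3) = 37, f(4.25) = 123.71875, f(5.75) = 330.90625, f(7) = 617, f(8) = 937.
On each subinterval the trapezoid contributes (Δx_i/2)·[f(x_{i-1}) + f(x_i)].
Sum = 1810.859375.

1810.859375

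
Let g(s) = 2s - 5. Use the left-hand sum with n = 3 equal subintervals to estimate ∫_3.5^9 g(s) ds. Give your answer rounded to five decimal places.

31.16667

Δs = (9 − 3.5)/3 = 11/6.
Left endpoints: 3.5, 16/3, 43/6.
g(3.5) = 2, g(16/3) = 17/3, g(43/6) = 28/3.
Sum = Δs · [g(3.5) + g(16/3) + g(43/6)].
Sum ≈ 31.16667.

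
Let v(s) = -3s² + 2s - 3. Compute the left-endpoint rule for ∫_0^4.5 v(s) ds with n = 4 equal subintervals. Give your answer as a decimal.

Δs = (4.5 − 0)/4 = 1.125.
Left endpoints: 0, 1.125, 2.25, 3.375.
v(0) = -3, v(1.125) = -4.546875, v(2.25) = -13.6875, v(3.375) = -30.421875.
Sum = Δs · [v(0) + v(1.125) + v(2.25) + v(3.375)].
Sum = -58.11328125.

-58.11328125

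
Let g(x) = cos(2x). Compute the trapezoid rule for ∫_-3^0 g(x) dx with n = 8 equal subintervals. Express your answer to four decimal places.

-0.1331

Δx = (0 − (-3))/8 = 0.375.
g(-3) ≈ 0.9602, g(-2.625) ≈ 0.5121, g(-2.25) ≈ -0.2108, g(-1.875) ≈ -0.8206, g(-1.5) ≈ -0.9900, g(-1.125) ≈ -0.6282, g(-0.75) ≈ 0.0707, g(-0.375) ≈ 0.7317, g(0) ≈ 1.0000.
T_8 = (Δx/2)·[g(x_0) + 2g(x_1) + ... + 2g(x_{7}) + g(x_8)].
Sum ≈ -0.1331.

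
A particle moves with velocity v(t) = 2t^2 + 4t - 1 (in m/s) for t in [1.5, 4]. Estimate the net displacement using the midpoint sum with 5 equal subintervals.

Δt = (4 − 1.5)/5 = 0.5.
Midpoints: 1.75, 2.25, 2.75, 3.25, 3.75.
v(1.75) = 12.125, v(2.25) = 18.125, v(2.75) = 25.125, v(3.25) = 33.125, v(3.75) = 42.125.
Sum = Δt · [v(1.75) + v(2.25) + v(2.75) + v(3.25) + v(3.75)].
Sum = 65.3125.

65.3125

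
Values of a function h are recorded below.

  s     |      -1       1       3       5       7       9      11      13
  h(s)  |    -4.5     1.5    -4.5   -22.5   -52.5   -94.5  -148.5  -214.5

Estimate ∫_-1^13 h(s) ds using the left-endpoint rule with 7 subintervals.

-651

Δs = 2.
Sum = 2·[(-4.5) + 1.5 + (-4.5) + (-22.5) + (-52.5) + (-94.5) + (-148.5)] = -651.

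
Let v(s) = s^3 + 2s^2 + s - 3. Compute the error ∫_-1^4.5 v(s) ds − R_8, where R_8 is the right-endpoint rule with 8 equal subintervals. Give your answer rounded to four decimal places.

-49.9342

Exact integral: ∫_-1^4.5 v(s) ds ≈ 156.807292.
R_8 ≈ 206.741455.
Error ≈ 156.807292 − 206.741455 ≈ -49.9342.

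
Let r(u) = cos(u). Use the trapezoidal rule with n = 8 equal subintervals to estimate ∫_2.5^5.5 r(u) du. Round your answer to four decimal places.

-1.2887

Δu = (5.5 − 2.5)/8 = 0.375.
r(2.5) ≈ -0.8011, r(2.875) ≈ -0.9647, r(3.25) ≈ -0.9941, r(3.625) ≈ -0.8854, r(4) ≈ -0.6536, r(4.375) ≈ -0.3310, r(4.75) ≈ 0.0376, r(5.125) ≈ 0.4010, r(5.5) ≈ 0.7087.
T_8 = (Δu/2)·[r(u_0) + 2r(u_1) + ... + 2r(u_{7}) + r(u_8)].
Sum ≈ -1.2887.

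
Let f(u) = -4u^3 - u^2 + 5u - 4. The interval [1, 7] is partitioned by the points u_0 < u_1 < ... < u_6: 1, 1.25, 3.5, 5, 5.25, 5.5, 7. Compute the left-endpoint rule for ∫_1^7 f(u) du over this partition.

-1552.8125

Subinterval widths: 0.25, 2.25, 1.5, 0.25, 0.25, 1.5.
Left endpoints: 1, 1.25, 3.5, 5, 5.25, 5.5.
f(1) = -4, f(1.25) = -7.125, f(3.5) = -170.25, f(5) = -504, f(5.25) = -584.125, f(5.5) = -672.25.
Sum = Σ Δu_i · f(u_i).
Sum = -1552.8125.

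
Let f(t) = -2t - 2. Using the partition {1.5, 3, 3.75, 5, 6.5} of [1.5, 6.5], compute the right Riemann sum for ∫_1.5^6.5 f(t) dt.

-56.625

Subinterval widths: 1.5, 0.75, 1.25, 1.5.
Right endpoints: 3, 3.75, 5, 6.5.
f(3) = -8, f(3.75) = -9.5, f(5) = -12, f(6.5) = -15.
Sum = Σ Δt_i · f(t_i).
Sum = -56.625.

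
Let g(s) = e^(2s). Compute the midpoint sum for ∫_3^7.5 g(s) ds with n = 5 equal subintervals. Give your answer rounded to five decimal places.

Δs = (7.5 − 3)/5 = 0.9.
Midpoints: 3.45, 4.35, 5.25, 6.15, 7.05.
g(3.45) ≈ 992.27472, g(4.35) ≈ 6002.91222, g(5.25) ≈ 36315.50267, g(6.15) ≈ 219695.98867, g(7.05) ≈ 1329083.28081.
Sum = Δs · [g(3.45) + g(4.35) + g(5.25) + g(6.15) + g(7.05)].
Sum ≈ 1432880.96318.

1432880.96318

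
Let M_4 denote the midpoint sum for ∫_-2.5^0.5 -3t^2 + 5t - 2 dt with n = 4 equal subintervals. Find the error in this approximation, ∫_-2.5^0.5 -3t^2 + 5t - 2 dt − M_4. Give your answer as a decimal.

Exact integral: ∫_-2.5^0.5 f(t) dt = -36.75.
M_4 = -36.328125.
Error = -36.75 − (-36.328125) = -0.421875.

-0.421875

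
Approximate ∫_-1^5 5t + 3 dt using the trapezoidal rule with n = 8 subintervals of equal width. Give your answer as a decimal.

78

Δt = (5 − (-1))/8 = 0.75.
f(-1) = -2, f(-0.25) = 1.75, f(0.5) = 5.5, f(1.25) = 9.25, f(2) = 13, f(2.75) = 16.75, f(3.5) = 20.5, f(4.25) = 24.25, f(5) = 28.
T_8 = (Δt/2)·[f(t_0) + 2f(t_1) + ... + 2f(t_{7}) + f(t_8)].
Sum = 78.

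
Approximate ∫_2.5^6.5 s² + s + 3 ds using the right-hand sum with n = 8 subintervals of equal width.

Δs = (6.5 − 2.5)/8 = 0.5.
Right endpoints: 3, 3.5, 4, 4.5, 5, 5.5, 6, 6.5.
f(3) = 15, f(3.5) = 18.75, f(4) = 23, f(4.5) = 27.75, f(5) = 33, f(5.5) = 38.75, f(6) = 45, f(6.5) = 51.75.
Sum = Δs · [f(3) + f(3.5) + f(4) + ...].
Sum = 126.5.

126.5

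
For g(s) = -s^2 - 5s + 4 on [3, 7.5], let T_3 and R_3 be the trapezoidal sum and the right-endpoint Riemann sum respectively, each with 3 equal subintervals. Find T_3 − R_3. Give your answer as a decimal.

52.3125

T_3 = -233.4375.
R_3 = -285.75.
T_3 − R_3 = 52.3125.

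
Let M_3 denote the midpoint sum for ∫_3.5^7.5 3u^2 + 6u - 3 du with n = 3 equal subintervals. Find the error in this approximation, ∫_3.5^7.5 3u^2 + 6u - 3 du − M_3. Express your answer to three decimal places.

1.778

Exact integral: ∫_3.5^7.5 f(u) du = 499.
M_3 ≈ 497.22222.
Error ≈ 499 − 497.22222 ≈ 1.778.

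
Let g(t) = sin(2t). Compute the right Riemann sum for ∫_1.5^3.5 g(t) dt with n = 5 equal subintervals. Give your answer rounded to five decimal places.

Δt = (3.5 − 1.5)/5 = 0.4.
Right endpoints: 1.9, 2.3, 2.7, 3.1, 3.5.
g(1.9) ≈ -0.61186, g(2.3) ≈ -0.99369, g(2.7) ≈ -0.77276, g(3.1) ≈ -0.08309, g(3.5) ≈ 0.65699.
Sum = Δt · [g(1.9) + g(2.3) + g(2.7) + g(3.1) + g(3.5)].
Sum ≈ -0.72177.

-0.72177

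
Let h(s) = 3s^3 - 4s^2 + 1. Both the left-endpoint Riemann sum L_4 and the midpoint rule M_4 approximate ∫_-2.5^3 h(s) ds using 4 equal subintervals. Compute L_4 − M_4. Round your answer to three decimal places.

-84.901

L_4 ≈ -103.26465.
M_4 ≈ -18.36377.
L_4 − M_4 ≈ -84.901.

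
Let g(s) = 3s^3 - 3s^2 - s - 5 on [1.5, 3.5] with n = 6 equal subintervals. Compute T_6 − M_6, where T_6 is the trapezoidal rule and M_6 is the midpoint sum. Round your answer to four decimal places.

T_6 ≈ 54.972222.
M_6 ≈ 53.888889.
T_6 − M_6 ≈ 1.0833.

1.0833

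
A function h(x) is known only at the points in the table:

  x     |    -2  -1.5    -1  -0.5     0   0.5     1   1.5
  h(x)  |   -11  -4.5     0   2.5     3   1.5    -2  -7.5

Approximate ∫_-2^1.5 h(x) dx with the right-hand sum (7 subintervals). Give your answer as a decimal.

Δx = 0.5.
Sum = 0.5·[(-4.5) + 0 + 2.5 + 3 + 1.5 + (-2) + (-7.5)] = -3.5.

-3.5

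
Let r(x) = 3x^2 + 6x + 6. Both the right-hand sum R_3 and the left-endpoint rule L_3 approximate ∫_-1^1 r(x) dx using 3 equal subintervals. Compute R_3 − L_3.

R_3 ≈ 18.4444444.
L_3 ≈ 10.4444444.
R_3 − L_3 = 8.

8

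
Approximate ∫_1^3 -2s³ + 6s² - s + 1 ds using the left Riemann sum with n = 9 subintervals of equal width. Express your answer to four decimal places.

Δs = (3 − 1)/9 = 2/9.
Left endpoints: 1, 11/9, 13/9, 5/3, 17/9, 19/9, 7/3, 23/9, 25/9.
f(1) = 4, f(11/9) = 3710/729, f(13/9) = 4408/729, f(5/3) = 182/27, f(17/9) = 5132/729, f(19/9) = 4966/729, f(7/3) = 160/27, f(23/9) = 3098/729, f(25/9) = 1204/729.
Sum = Δs · [f(1) + f(11/9) + f(13/9) + ...].
Sum ≈ 10.5679.

10.5679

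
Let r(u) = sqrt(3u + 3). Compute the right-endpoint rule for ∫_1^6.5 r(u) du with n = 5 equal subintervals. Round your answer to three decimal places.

Δu = (6.5 − 1)/5 = 1.1.
Right endpoints: 2.1, 3.2, 4.3, 5.4, 6.5.
r(2.1) ≈ 3.050, r(3.2) ≈ 3.550, r(4.3) ≈ 3.987, r(5.4) ≈ 4.382, r(6.5) ≈ 4.743.
Sum = Δu · [r(2.1) + r(3.2) + r(4.3) + r(5.4) + r(6.5)].
Sum ≈ 21.683.

21.683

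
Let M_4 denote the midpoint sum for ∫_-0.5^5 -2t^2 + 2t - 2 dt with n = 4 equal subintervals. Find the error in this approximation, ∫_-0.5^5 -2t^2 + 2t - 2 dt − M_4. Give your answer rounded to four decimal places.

-1.7331

Exact integral: ∫_-0.5^5 f(t) dt ≈ -69.666667.
M_4 = -67.93359375.
Error ≈ -69.666667 − (-67.93359375) ≈ -1.7331.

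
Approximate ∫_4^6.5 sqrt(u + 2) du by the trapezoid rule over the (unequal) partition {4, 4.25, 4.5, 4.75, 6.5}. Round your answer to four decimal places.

6.7177

Subinterval widths: 0.25, 0.25, 0.25, 1.75.
f(4) ≈ 2.4495, f(4.25) ≈ 2.5000, f(4.5) ≈ 2.5495, f(4.75) ≈ 2.5981, f(6.5) ≈ 2.9155.
On each subinterval the trapezoid contributes (Δu_i/2)·[f(u_{i-1}) + f(u_i)].
Sum ≈ 6.7177.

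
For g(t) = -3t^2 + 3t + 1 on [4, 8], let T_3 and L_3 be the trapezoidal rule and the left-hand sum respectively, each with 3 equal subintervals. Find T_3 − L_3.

-88

T_3 ≈ -375.55556.
L_3 ≈ -287.55556.
T_3 − L_3 = -88.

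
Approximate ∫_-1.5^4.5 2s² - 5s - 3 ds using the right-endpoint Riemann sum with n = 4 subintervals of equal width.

Δs = (4.5 − (-1.5))/4 = 1.5.
Right endpoints: 0, 1.5, 3, 4.5.
f(0) = -3, f(1.5) = -6, f(3) = 0, f(4.5) = 15.
Sum = Δs · [f(0) + f(1.5) + f(3) + f(4.5)].
Sum = 9.

9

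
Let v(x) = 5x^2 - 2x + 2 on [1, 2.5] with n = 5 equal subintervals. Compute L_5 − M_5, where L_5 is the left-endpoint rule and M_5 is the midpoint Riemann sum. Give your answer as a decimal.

L_5 = 18.75.
M_5 = 22.06875.
L_5 − M_5 = -3.31875.

-3.31875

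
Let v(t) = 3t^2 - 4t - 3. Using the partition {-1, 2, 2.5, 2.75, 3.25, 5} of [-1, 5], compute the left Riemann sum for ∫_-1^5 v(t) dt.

Subinterval widths: 3, 0.5, 0.25, 0.5, 1.75.
Left endpoints: -1, 2, 2.5, 2.75, 3.25.
v(-1) = 4, v(2) = 1, v(2.5) = 5.75, v(2.75) = 8.6875, v(3.25) = 15.6875.
Sum = Σ Δt_i · v(t_i).
Sum = 45.734375.

45.734375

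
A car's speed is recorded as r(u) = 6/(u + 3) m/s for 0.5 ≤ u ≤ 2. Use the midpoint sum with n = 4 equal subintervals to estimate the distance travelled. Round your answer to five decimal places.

2.13859

Δu = (2 − 0.5)/4 = 0.375.
Midpoints: 0.6875, 1.0625, 1.4375, 1.8125.
r(0.6875) = 96/59, r(1.0625) = 96/65, r(1.4375) = 96/71, r(1.8125) = 96/77.
Sum = Δu · [r(0.6875) + r(1.0625) + r(1.4375) + r(1.8125)].
Sum ≈ 2.13859.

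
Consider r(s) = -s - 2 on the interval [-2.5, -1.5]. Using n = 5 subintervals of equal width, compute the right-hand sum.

-0.1

Δs = (-1.5 − (-2.5))/5 = 0.2.
Right endpoints: -2.3, -2.1, -1.9, -1.7, -1.5.
r(-2.3) = 0.3, r(-2.1) = 0.1, r(-1.9) = -0.1, r(-1.7) = -0.3, r(-1.5) = -0.5.
Sum = Δs · [r(-2.3) + r(-2.1) + r(-1.9) + r(-1.7) + r(-1.5)].
Sum = -0.1.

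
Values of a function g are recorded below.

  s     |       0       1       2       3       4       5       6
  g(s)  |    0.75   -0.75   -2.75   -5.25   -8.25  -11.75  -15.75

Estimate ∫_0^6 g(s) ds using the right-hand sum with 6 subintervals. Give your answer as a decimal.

Δs = 1.
Sum = 1·[(-0.75) + (-2.75) + (-5.25) + (-8.25) + (-11.75) + (-15.75)] = -44.5.

-44.5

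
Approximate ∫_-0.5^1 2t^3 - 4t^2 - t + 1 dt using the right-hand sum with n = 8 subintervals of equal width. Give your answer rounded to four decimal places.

-0.1392

Δt = (1 − (-0.5))/8 = 0.1875.
Right endpoints: -0.3125, -0.125, 0.0625, 0.25, 0.4375, 0.625, 0.8125, 1.
f(-0.3125) = 1763/2048, f(-0.125) = 1.05859375, f(0.0625) = 1889/2048, f(0.25) = 0.53125, f(0.4375) = -73/2048, f(0.625) = -0.69921875, f(0.8125) = -2827/2048, f(1) = -2.
Sum = Δt · [f(-0.3125) + f(-0.125) + f(0.0625) + ...].
Sum ≈ -0.1392.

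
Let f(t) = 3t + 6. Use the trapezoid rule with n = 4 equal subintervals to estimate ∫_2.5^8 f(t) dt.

Δt = (8 − 2.5)/4 = 1.375.
f(2.5) = 13.5, f(3.875) = 17.625, f(5.25) = 21.75, f(6.625) = 25.875, f(8) = 30.
T_4 = (Δt/2)·[f(t_0) + 2f(t_1) + 2f(t_2) + 2f(t_3) + f(t_4)].
Sum = 119.625.

119.625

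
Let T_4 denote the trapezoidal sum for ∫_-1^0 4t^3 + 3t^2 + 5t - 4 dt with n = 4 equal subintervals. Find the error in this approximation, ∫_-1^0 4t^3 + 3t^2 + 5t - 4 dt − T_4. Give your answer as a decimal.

Exact integral: ∫_-1^0 f(t) dt = -6.5.
T_4 = -6.53125.
Error = -6.5 − (-6.53125) = 0.03125.

0.03125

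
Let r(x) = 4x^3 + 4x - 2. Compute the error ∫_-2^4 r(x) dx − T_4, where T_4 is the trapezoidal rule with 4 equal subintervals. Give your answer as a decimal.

-27

Exact integral: ∫_-2^4 r(x) dx = 252.
T_4 = 279.
Error = 252 − 279 = -27.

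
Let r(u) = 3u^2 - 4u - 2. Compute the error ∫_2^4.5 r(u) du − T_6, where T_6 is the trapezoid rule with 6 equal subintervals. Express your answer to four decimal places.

-0.2170

Exact integral: ∫_2^4.5 r(u) du = 45.625.
T_6 ≈ 45.842014.
Error ≈ 45.625 − 45.842014 ≈ -0.2170.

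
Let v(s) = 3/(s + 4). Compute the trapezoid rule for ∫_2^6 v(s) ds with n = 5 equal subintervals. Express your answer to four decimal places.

1.5353

Δs = (6 − 2)/5 = 0.8.
v(2) = 0.5, v(2.8) = 15/34, v(3.6) = 15/38, v(4.4) = 5/14, v(5.2) = 15/46, v(6) = 0.3.
T_5 = (Δs/2)·[v(s_0) + 2v(s_1) + ... + 2v(s_{4}) + v(s_5)].
Sum ≈ 1.5353.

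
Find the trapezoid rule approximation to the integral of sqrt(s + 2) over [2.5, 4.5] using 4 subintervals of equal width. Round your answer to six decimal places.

Δs = (4.5 − 2.5)/4 = 0.5.
f(2.5) ≈ 2.121320, f(3) ≈ 2.236068, f(3.5) ≈ 2.345208, f(4) ≈ 2.449490, f(4.5) ≈ 2.549510.
T_4 = (Δs/2)·[f(s_0) + 2f(s_1) + 2f(s_2) + 2f(s_3) + f(s_4)].
Sum ≈ 4.683090.

4.683090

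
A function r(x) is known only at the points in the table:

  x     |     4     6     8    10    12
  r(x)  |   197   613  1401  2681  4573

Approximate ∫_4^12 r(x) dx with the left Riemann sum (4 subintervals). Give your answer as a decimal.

9784

Δx = 2.
Sum = 2·[197 + 613 + 1401 + 2681] = 9784.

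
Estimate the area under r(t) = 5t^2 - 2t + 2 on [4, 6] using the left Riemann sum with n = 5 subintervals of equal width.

Δt = (6 − 4)/5 = 0.4.
Left endpoints: 4, 4.4, 4.8, 5.2, 5.6.
r(4) = 74, r(4.4) = 90, r(4.8) = 107.6, r(5.2) = 126.8, r(5.6) = 147.6.
Sum = Δt · [r(4) + r(4.4) + r(4.8) + r(5.2) + r(5.6)].
Sum = 218.4.

218.4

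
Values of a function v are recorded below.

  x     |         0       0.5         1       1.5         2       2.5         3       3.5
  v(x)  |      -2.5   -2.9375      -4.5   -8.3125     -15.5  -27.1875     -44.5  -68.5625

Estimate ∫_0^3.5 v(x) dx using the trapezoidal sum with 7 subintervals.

-69.234375

Δx = 0.5.
T_7 = (0.5/2)·[(-2.5) + 2·(-2.9375) + 2·(-4.5) + 2·(-8.3125) + 2·(-15.5) + 2·(-27.1875) + 2·(-44.5) + (-68.5625)] = -69.234375.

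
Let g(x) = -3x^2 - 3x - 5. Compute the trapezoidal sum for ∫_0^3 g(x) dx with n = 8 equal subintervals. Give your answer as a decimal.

-55.7109375

Δx = (3 − 0)/8 = 0.375.
g(0) = -5, g(0.375) = -6.546875, g(0.75) = -8.9375, g(1.125) = -12.171875, g(1.5) = -16.25, g(1.875) = -21.171875, g(2.25) = -26.9375, g(2.625) = -33.546875, g(3) = -41.
T_8 = (Δx/2)·[g(x_0) + 2g(x_1) + ... + 2g(x_{7}) + g(x_8)].
Sum = -55.7109375.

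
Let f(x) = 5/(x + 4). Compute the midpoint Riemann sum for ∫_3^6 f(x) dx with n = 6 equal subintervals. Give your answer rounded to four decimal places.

1.7828

Δx = (6 − 3)/6 = 0.5.
Midpoints: 3.25, 3.75, 4.25, 4.75, 5.25, 5.75.
f(3.25) = 20/29, f(3.75) = 20/31, f(4.25) = 20/33, f(4.75) = 4/7, f(5.25) = 20/37, f(5.75) = 20/39.
Sum = Δx · [f(3.25) + f(3.75) + f(4.25) + ...].
Sum ≈ 1.7828.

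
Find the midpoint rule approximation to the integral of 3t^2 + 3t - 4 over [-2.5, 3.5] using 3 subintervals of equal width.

37.5

Δt = (3.5 − (-2.5))/3 = 2.
Midpoints: -1.5, 0.5, 2.5.
f(-1.5) = -1.75, f(0.5) = -1.75, f(2.5) = 22.25.
Sum = Δt · [f(-1.5) + f(0.5) + f(2.5)].
Sum = 37.5.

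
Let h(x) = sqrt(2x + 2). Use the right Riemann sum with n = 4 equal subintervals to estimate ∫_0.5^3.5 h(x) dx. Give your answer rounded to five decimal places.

Δx = (3.5 − 0.5)/4 = 0.75.
Right endpoints: 1.25, 2, 2.75, 3.5.
h(1.25) ≈ 2.12132, h(2) ≈ 2.44949, h(2.75) ≈ 2.73861, h(3.5) ≈ 3.00000.
Sum = Δx · [h(1.25) + h(2) + h(2.75) + h(3.5)].
Sum ≈ 7.73207.

7.73207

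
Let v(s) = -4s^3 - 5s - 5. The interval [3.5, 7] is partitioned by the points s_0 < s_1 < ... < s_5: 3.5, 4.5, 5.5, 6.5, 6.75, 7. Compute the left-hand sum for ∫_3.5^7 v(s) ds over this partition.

-1885.234375

Subinterval widths: 1, 1, 1, 0.25, 0.25.
Left endpoints: 3.5, 4.5, 5.5, 6.5, 6.75.
v(3.5) = -194, v(4.5) = -392, v(5.5) = -698, v(6.5) = -1136, v(6.75) = -1268.9375.
Sum = Σ Δs_i · v(s_i).
Sum = -1885.234375.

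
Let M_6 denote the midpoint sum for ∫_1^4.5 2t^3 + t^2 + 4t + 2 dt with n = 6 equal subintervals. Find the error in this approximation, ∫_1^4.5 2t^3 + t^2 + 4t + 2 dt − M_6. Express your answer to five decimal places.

1.73683

Exact integral: ∫_1^4.5 f(t) dt ≈ 280.0729167.
M_6 ≈ 278.3360822.
Error ≈ 280.0729167 − 278.3360822 ≈ 1.73683.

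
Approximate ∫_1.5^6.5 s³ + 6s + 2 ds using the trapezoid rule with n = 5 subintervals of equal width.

585

Δs = (6.5 − 1.5)/5 = 1.
f(1.5) = 14.375, f(2.5) = 32.625, f(3.5) = 65.875, f(4.5) = 120.125, f(5.5) = 201.375, f(6.5) = 315.625.
T_5 = (Δs/2)·[f(s_0) + 2f(s_1) + ... + 2f(s_{4}) + f(s_5)].
Sum = 585.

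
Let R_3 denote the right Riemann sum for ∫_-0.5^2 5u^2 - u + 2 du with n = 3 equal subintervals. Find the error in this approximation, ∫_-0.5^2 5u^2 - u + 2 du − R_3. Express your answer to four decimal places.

-8.2176

Exact integral: ∫_-0.5^2 f(u) du ≈ 16.666667.
R_3 ≈ 24.884259.
Error ≈ 16.666667 − 24.884259 ≈ -8.2176.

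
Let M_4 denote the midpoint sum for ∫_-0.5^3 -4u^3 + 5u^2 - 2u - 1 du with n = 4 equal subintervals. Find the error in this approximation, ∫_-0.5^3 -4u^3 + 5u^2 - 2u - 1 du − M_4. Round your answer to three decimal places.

-2.233

Exact integral: ∫_-0.5^3 f(u) du ≈ -47.97917.
M_4 = -45.74609375.
Error ≈ -47.97917 − (-45.74609375) ≈ -2.233.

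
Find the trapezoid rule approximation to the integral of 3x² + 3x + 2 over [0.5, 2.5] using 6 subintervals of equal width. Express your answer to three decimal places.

Δx = (2.5 − 0.5)/6 = 1/3.
f(0.5) = 4.25, f(5/6) = 79/12, f(7/6) = 115/12, f(1.5) = 13.25, f(11/6) = 211/12, f(13/6) = 271/12, f(2.5) = 28.25.
T_6 = (Δx/2)·[f(x_0) + 2f(x_1) + ... + 2f(x_{5}) + f(x_6)].
Sum ≈ 28.611.

28.611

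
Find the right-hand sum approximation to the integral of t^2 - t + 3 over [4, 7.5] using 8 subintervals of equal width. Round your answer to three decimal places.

Δt = (7.5 − 4)/8 = 0.4375.
Right endpoints: 4.4375, 4.875, 5.3125, 5.75, 6.1875, 6.625, 7.0625, 7.5.
f(4.4375) = 18.25390625, f(4.875) = 21.890625, f(5.3125) = 25.91015625, f(5.75) = 30.3125, f(6.1875) = 35.09765625, f(6.625) = 40.265625, f(7.0625) = 45.81640625, f(7.5) = 51.75.
Sum = Δt · [f(4.4375) + f(4.875) + f(5.3125) + ...].
Sum ≈ 117.817.

117.817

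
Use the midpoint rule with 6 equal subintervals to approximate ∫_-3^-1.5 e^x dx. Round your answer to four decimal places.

0.1729

Δx = (-1.5 − (-3))/6 = 0.25.
Midpoints: -2.875, -2.625, -2.375, -2.125, -1.875, -1.625.
f(-2.875) ≈ 0.0564, f(-2.625) ≈ 0.0724, f(-2.375) ≈ 0.0930, f(-2.125) ≈ 0.1194, f(-1.875) ≈ 0.1534, f(-1.625) ≈ 0.1969.
Sum = Δx · [f(-2.875) + f(-2.625) + f(-2.375) + ...].
Sum ≈ 0.1729.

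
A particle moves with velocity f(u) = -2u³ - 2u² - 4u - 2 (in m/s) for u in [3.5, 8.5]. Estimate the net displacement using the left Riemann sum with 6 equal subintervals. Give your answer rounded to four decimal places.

Δu = (8.5 − 3.5)/6 = 5/6.
Left endpoints: 3.5, 13/3, 31/6, 6, 41/6, 23/3.
f(3.5) = -126.25, f(13/3) = -5930/27, f(31/6) = -38005/108, f(6) = -530, f(41/6) = -82175/108, f(23/3) = -28390/27.
Sum = Δu · [f(3.5) + f(13/3) + f(31/6) + ...].
Sum ≈ -2533.4491.

-2533.4491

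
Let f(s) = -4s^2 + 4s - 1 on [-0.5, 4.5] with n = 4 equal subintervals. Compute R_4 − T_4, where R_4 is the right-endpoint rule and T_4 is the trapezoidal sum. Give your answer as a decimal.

-37.5

R_4 = -129.375.
T_4 = -91.875.
R_4 − T_4 = -37.5.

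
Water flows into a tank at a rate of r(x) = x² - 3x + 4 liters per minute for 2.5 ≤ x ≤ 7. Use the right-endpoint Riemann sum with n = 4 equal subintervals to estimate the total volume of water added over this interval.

Δx = (7 − 2.5)/4 = 1.125.
Right endpoints: 3.625, 4.75, 5.875, 7.
r(3.625) = 6.265625, r(4.75) = 12.3125, r(5.875) = 20.890625, r(7) = 32.
Sum = Δx · [r(3.625) + r(4.75) + r(5.875) + r(7)].
Sum = 80.40234375.

80.40234375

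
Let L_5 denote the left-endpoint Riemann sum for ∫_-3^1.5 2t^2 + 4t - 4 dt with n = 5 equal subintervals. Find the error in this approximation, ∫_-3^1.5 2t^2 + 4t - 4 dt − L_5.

Exact integral: ∫_-3^1.5 f(t) dt = -11.25.
L_5 = -12.06.
Error = -11.25 − (-12.06) = 0.81.

0.81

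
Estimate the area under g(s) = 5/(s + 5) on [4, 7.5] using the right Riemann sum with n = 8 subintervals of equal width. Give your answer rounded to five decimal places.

1.60897

Δs = (7.5 − 4)/8 = 0.4375.
Right endpoints: 4.4375, 4.875, 5.3125, 5.75, 6.1875, 6.625, 7.0625, 7.5.
g(4.4375) = 80/151, g(4.875) = 40/79, g(5.3125) = 16/33, g(5.75) = 20/43, g(6.1875) = 80/179, g(6.625) = 40/93, g(7.0625) = 80/193, g(7.5) = 0.4.
Sum = Δs · [g(4.4375) + g(4.875) + g(5.3125) + ...].
Sum ≈ 1.60897.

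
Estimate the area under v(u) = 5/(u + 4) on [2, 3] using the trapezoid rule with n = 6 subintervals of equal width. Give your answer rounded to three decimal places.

Δu = (3 − 2)/6 = 1/6.
v(2) = 5/6, v(13/6) = 30/37, v(7/3) = 15/19, v(2.5) = 10/13, v(8/3) = 0.75, v(17/6) = 30/41, v(3) = 5/7.
T_6 = (Δu/2)·[v(u_0) + 2v(u_1) + ... + 2v(u_{5}) + v(u_6)].
Sum ≈ 0.771.

0.771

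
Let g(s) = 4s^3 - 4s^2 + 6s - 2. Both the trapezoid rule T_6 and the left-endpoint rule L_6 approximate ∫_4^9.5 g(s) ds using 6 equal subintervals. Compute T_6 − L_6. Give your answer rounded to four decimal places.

1333.5208

T_6 ≈ 7102.288773.
L_6 ≈ 5768.767940.
T_6 − L_6 ≈ 1333.5208.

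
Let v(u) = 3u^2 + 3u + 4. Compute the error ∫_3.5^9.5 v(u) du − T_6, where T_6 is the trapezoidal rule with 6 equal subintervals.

-3

Exact integral: ∫_3.5^9.5 v(u) du = 955.5.
T_6 = 958.5.
Error = 955.5 − 958.5 = -3.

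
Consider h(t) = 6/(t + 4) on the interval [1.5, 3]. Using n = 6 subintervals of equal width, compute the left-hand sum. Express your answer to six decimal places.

Δt = (3 − 1.5)/6 = 0.25.
Left endpoints: 1.5, 1.75, 2, 2.25, 2.5, 2.75.
h(1.5) = 12/11, h(1.75) = 24/23, h(2) = 1, h(2.25) = 0.96, h(2.5) = 12/13, h(2.75) = 8/9.
Sum = Δt · [h(1.5) + h(1.75) + h(2) + ...].
Sum ≈ 1.476588.

1.476588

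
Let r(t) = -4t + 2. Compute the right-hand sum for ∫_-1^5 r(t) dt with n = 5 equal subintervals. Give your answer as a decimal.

-50.4

Δt = (5 − (-1))/5 = 1.2.
Right endpoints: 0.2, 1.4, 2.6, 3.8, 5.
r(0.2) = 1.2, r(1.4) = -3.6, r(2.6) = -8.4, r(3.8) = -13.2, r(5) = -18.
Sum = Δt · [r(0.2) + r(1.4) + r(2.6) + r(3.8) + r(5)].
Sum = -50.4.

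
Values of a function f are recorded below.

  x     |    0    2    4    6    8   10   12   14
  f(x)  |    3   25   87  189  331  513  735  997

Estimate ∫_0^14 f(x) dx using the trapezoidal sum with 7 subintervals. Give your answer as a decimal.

4760

Δx = 2.
T_7 = (2/2)·[3 + 2·25 + 2·87 + 2·189 + 2·331 + 2·513 + 2·735 + 997] = 4760.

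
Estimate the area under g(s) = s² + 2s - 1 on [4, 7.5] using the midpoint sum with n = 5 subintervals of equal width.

Δs = (7.5 − 4)/5 = 0.7.
Midpoints: 4.35, 5.05, 5.75, 6.45, 7.15.
g(4.35) = 26.6225, g(5.05) = 34.6025, g(5.75) = 43.5625, g(6.45) = 53.5025, g(7.15) = 64.4225.
Sum = Δs · [g(4.35) + g(5.05) + g(5.75) + g(6.45) + g(7.15)].
Sum = 155.89875.

155.89875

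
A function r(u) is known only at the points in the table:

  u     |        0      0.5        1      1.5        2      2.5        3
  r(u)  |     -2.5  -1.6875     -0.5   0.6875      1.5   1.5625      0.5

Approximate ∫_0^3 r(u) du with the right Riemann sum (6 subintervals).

Δu = 0.5.
Sum = 0.5·[(-1.6875) + (-0.5) + 0.6875 + 1.5 + 1.5625 + 0.5] = 1.03125.

1.03125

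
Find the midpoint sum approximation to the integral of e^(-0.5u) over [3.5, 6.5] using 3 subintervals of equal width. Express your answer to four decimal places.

0.2672

Δu = (6.5 − 3.5)/3 = 1.
Midpoints: 4, 5, 6.
f(4) ≈ 0.1353, f(5) ≈ 0.0821, f(6) ≈ 0.0498.
Sum = Δu · [f(4) + f(5) + f(6)].
Sum ≈ 0.2672.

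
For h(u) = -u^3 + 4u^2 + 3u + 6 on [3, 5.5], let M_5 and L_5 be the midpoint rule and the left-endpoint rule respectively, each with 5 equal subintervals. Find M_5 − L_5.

M_5 = 24.6484375.
L_5 = 35.
M_5 − L_5 = -10.3515625.

-10.3515625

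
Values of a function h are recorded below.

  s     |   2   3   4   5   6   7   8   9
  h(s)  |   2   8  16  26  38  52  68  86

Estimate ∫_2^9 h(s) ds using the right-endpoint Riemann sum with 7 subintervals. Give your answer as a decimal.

294

Δs = 1.
Sum = 1·[8 + 16 + 26 + 38 + 52 + 68 + 86] = 294.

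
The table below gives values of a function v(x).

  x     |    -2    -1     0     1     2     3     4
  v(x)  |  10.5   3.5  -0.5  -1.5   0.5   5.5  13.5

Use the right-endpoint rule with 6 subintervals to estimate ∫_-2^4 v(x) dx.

21

Δx = 1.
Sum = 1·[3.5 + (-0.5) + (-1.5) + 0.5 + 5.5 + 13.5] = 21.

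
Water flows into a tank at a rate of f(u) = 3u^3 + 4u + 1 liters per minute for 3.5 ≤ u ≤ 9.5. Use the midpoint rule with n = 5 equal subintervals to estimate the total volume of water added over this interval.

Δu = (9.5 − 3.5)/5 = 1.2.
Midpoints: 4.1, 5.3, 6.5, 7.7, 8.9.
f(4.1) = 224.163, f(5.3) = 468.831, f(6.5) = 850.875, f(7.7) = 1401.399, f(8.9) = 2151.507.
Sum = Δu · [f(4.1) + f(5.3) + f(6.5) + f(7.7) + f(8.9)].
Sum = 6116.13.

6116.13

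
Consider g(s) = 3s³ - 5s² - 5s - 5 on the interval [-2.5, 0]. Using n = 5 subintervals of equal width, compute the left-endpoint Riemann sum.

Δs = (0 − (-2.5))/5 = 0.5.
Left endpoints: -2.5, -2, -1.5, -1, -0.5.
g(-2.5) = -70.625, g(-2) = -39, g(-1.5) = -18.875, g(-1) = -8, g(-0.5) = -4.125.
Sum = Δs · [g(-2.5) + g(-2) + g(-1.5) + g(-1) + g(-0.5)].
Sum = -70.3125.

-70.3125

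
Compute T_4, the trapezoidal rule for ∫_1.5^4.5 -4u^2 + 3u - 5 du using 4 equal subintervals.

-106.125

Δu = (4.5 − 1.5)/4 = 0.75.
f(1.5) = -9.5, f(2.25) = -18.5, f(3) = -32, f(3.75) = -50, f(4.5) = -72.5.
T_4 = (Δu/2)·[f(u_0) + 2f(u_1) + 2f(u_2) + 2f(u_3) + f(u_4)].
Sum = -106.125.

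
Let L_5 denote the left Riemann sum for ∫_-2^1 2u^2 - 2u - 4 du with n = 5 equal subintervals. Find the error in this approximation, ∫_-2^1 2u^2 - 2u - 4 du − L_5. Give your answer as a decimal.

Exact integral: ∫_-2^1 f(u) du = -3.
L_5 = 0.96.
Error = -3 − 0.96 = -3.96.

-3.96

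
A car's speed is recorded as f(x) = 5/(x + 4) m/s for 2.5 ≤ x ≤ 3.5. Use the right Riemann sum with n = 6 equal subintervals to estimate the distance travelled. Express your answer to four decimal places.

Δx = (3.5 − 2.5)/6 = 1/6.
Right endpoints: 8/3, 17/6, 3, 19/6, 10/3, 3.5.
f(8/3) = 0.75, f(17/6) = 30/41, f(3) = 5/7, f(19/6) = 30/43, f(10/3) = 15/22, f(3.5) = 2/3.
Sum = Δx · [f(8/3) + f(17/6) + f(3) + ...].
Sum ≈ 0.7070.

0.7070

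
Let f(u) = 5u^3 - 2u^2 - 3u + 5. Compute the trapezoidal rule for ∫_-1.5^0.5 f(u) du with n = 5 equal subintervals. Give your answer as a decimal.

Δu = (0.5 − (-1.5))/5 = 0.4.
f(-1.5) = -11.875, f(-1.1) = -0.775, f(-0.7) = 4.405, f(-0.3) = 5.585, f(0.1) = 4.685, f(0.5) = 3.625.
T_5 = (Δu/2)·[f(u_0) + 2f(u_1) + ... + 2f(u_{4}) + f(u_5)].
Sum = 3.91.

3.91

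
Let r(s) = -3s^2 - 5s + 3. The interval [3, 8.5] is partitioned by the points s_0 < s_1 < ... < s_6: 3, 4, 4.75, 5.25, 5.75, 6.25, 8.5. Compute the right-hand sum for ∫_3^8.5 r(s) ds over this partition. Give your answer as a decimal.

Subinterval widths: 1, 0.75, 0.5, 0.5, 0.5, 2.25.
Right endpoints: 4, 4.75, 5.25, 5.75, 6.25, 8.5.
r(4) = -65, r(4.75) = -88.4375, r(5.25) = -105.9375, r(5.75) = -124.9375, r(6.25) = -145.4375, r(8.5) = -256.25.
Sum = Σ Δs_i · r(s_i).
Sum = -896.046875.

-896.046875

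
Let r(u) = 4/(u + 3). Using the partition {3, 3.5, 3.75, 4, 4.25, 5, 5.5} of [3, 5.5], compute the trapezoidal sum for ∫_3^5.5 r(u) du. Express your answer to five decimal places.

Subinterval widths: 0.5, 0.25, 0.25, 0.25, 0.75, 0.5.
r(3) = 2/3, r(3.5) = 8/13, r(3.75) = 16/27, r(4) = 4/7, r(4.25) = 16/29, r(5) = 0.5, r(5.5) = 8/17.
On each subinterval the trapezoid contributes (Δu_i/2)·[r(u_{i-1}) + r(u_i)].
Sum ≈ 1.39445.

1.39445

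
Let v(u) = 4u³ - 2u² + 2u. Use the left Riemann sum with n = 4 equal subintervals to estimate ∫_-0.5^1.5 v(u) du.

1.5

Δu = (1.5 − (-0.5))/4 = 0.5.
Left endpoints: -0.5, 0, 0.5, 1.
v(-0.5) = -2, v(0) = 0, v(0.5) = 1, v(1) = 4.
Sum = Δu · [v(-0.5) + v(0) + v(0.5) + v(1)].
Sum = 1.5.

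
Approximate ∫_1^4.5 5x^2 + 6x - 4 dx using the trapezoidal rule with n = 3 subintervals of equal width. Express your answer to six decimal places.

197.928241

Δx = (4.5 − 1)/3 = 7/6.
f(1) = 7, f(13/6) = 1169/36, f(10/3) = 644/9, f(4.5) = 124.25.
T_3 = (Δx/2)·[f(x_0) + 2f(x_1) + 2f(x_2) + f(x_3)].
Sum ≈ 197.928241.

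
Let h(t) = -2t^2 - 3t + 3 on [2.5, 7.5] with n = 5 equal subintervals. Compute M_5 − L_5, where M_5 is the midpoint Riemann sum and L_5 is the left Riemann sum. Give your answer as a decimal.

-55

M_5 = -330.
L_5 = -275.
M_5 − L_5 = -55.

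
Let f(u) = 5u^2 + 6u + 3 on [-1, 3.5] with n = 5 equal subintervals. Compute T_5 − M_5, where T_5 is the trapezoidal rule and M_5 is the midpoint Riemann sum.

T_5 = 123.4125.
M_5 = 118.85625.
T_5 − M_5 = 4.55625.

4.55625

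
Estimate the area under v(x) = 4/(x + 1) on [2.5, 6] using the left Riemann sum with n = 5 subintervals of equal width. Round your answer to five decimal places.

Δx = (6 − 2.5)/5 = 0.7.
Left endpoints: 2.5, 3.2, 3.9, 4.6, 5.3.
v(2.5) = 8/7, v(3.2) = 20/21, v(3.9) = 40/49, v(4.6) = 5/7, v(5.3) = 40/63.
Sum = Δx · [v(2.5) + v(3.2) + v(3.9) + v(4.6) + v(5.3)].
Sum ≈ 2.98254.

2.98254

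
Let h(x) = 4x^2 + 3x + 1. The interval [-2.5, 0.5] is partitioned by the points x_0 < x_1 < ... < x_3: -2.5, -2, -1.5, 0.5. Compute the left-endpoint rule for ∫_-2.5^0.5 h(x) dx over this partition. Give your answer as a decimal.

25.75

Subinterval widths: 0.5, 0.5, 2.
Left endpoints: -2.5, -2, -1.5.
h(-2.5) = 18.5, h(-2) = 11, h(-1.5) = 5.5.
Sum = Σ Δx_i · h(x_i).
Sum = 25.75.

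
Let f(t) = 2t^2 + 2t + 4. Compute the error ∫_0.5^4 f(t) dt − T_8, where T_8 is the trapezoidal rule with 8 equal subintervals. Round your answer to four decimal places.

Exact integral: ∫_0.5^4 f(t) dt ≈ 72.333333.
T_8 ≈ 72.556641.
Error ≈ 72.333333 − 72.556641 ≈ -0.2233.

-0.2233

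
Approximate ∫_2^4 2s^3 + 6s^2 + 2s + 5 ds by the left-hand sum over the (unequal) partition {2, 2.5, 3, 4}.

Subinterval widths: 0.5, 0.5, 1.
Left endpoints: 2, 2.5, 3.
f(2) = 49, f(2.5) = 78.75, f(3) = 119.
Sum = Σ Δs_i · f(s_i).
Sum = 182.875.

182.875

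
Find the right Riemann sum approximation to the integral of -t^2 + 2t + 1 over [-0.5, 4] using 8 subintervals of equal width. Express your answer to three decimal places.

-3.261

Δt = (4 − (-0.5))/8 = 0.5625.
Right endpoints: 0.0625, 0.625, 1.1875, 1.75, 2.3125, 2.875, 3.4375, 4.
f(0.0625) = 1.12109375, f(0.625) = 1.859375, f(1.1875) = 1.96484375, f(1.75) = 1.4375, f(2.3125) = 0.27734375, f(2.875) = -1.515625, f(3.4375) = -3.94140625, f(4) = -7.
Sum = Δt · [f(0.0625) + f(0.625) + f(1.1875) + ...].
Sum ≈ -3.261.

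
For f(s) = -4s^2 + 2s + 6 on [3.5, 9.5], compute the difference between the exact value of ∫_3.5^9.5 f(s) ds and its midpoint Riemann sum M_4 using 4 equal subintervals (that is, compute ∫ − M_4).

Exact integral: ∫_3.5^9.5 f(s) ds = -972.
M_4 = -967.5.
Error = -972 − (-967.5) = -4.5.

-4.5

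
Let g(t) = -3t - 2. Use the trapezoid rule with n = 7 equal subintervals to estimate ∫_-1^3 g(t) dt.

Δt = (3 − (-1))/7 = 4/7.
g(-1) = 1, g(-3/7) = -5/7, g(1/7) = -17/7, g(5/7) = -29/7, g(9/7) = -41/7, g(13/7) = -53/7, g(17/7) = -65/7, g(3) = -11.
T_7 = (Δt/2)·[g(t_0) + 2g(t_1) + ... + 2g(t_{6}) + g(t_7)].
Sum = -20.

-20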